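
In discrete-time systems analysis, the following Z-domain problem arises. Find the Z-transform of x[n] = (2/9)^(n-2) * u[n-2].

Time-shifting property: if X(z) = Z{x[n]}, then Z{x[n-d]} = z^(-d) * X(z)
X(z) = z/(z - 2/9) for x[n] = (2/9)^n * u[n]
Z{x[n-2]} = z^(-2) * z/(z - 2/9) = z^(-1)/(z - 2/9)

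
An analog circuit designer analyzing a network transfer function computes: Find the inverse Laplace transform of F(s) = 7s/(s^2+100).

Standard pair: s/(s^2+w^2) <-> cos(wt)*u(t)
With k=7, w=10: f(t) = 7*cos(10t)*u(t)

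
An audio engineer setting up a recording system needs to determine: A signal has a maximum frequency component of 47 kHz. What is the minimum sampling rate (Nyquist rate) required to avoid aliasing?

By the Nyquist-Shannon sampling theorem,
the minimum sampling rate (Nyquist rate) must be at least 2 * f_max.
Nyquist rate = 2 * 47 kHz = 94 kHz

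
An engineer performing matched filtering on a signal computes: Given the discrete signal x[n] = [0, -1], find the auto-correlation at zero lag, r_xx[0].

The auto-correlation at zero lag r_xx[0] equals the signal energy.
r_xx[0] = sum of x[n]^2 = 0^2 + (-1)^2
= 0 + 1 = 1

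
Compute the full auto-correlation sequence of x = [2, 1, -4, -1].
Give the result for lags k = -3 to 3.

r_xx[k] = sum_m x[m]*x[m+k], indexed from 0, for k = -3 to 3:
  r_xx[-3] = x[3]*x[0] = -2
  r_xx[-2] = x[2]*x[0] + x[3]*x[1] = -9
  r_xx[-1] = x[1]*x[0] + x[2]*x[1] + x[3]*x[2] = 2
  r_xx[0] = x[0]*x[0] + x[1]*x[1] + x[2]*x[2] + x[3]*x[3] = 22
  r_xx[1] = x[0]*x[1] + x[1]*x[2] + x[2]*x[3] = 2
  r_xx[2] = x[0]*x[2] + x[1]*x[3] = -9
  r_xx[3] = x[0]*x[3] = -2
r_xx = [-2, -9, 2, 22, 2, -9, -2]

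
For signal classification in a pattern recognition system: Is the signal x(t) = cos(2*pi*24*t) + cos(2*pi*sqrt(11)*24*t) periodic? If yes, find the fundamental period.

f1 = 24 Hz, f2 = 24*sqrt(11) Hz
Ratio f2/f1 = sqrt(11), which is irrational.
Since the frequency ratio is irrational, no common period exists.
The signal is not periodic.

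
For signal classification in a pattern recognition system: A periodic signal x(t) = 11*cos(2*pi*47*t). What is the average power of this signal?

Average power of A*cos(wt) is A^2/2.
P = 11^2 / 2 = 121/2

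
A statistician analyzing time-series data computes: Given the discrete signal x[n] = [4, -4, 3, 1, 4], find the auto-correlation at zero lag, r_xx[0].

The auto-correlation at zero lag r_xx[0] equals the signal energy.
r_xx[0] = sum of x[n]^2 = 4^2 + (-4)^2 + 3^2 + 1^2 + 4^2
= 16 + 16 + 9 + 1 + 16 = 58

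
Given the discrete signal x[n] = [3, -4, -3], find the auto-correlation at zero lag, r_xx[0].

The auto-correlation at zero lag r_xx[0] equals the signal energy.
r_xx[0] = sum of x[n]^2 = 3^2 + (-4)^2 + (-3)^2
= 9 + 16 + 9 = 34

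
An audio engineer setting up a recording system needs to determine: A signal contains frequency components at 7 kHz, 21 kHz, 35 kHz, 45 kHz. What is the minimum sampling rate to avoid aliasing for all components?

The highest frequency component is f_max = 45 kHz.
Nyquist rate = 2 * f_max = 2 * 45 kHz = 90 kHz.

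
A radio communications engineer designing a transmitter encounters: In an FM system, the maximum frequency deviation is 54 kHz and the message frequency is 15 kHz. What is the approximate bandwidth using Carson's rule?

Carson's rule: BW = 2*(delta_f + f_m)
= 2*(54 + 15) kHz = 138 kHz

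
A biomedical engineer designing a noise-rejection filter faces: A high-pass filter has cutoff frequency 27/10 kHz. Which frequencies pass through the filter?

A high-pass filter passes all frequencies above the cutoff frequency 27/10 kHz and attenuates lower frequencies.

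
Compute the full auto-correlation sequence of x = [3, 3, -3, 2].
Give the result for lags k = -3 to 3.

r_xx[k] = sum_m x[m]*x[m+k], indexed from 0, for k = -3 to 3:
  r_xx[-3] = x[3]*x[0] = 6
  r_xx[-2] = x[2]*x[0] + x[3]*x[1] = -3
  r_xx[-1] = x[1]*x[0] + x[2]*x[1] + x[3]*x[2] = -6
  r_xx[0] = x[0]*x[0] + x[1]*x[1] + x[2]*x[2] + x[3]*x[3] = 31
  r_xx[1] = x[0]*x[1] + x[1]*x[2] + x[2]*x[3] = -6
  r_xx[2] = x[0]*x[2] + x[1]*x[3] = -3
  r_xx[3] = x[0]*x[3] = 6
r_xx = [6, -3, -6, 31, -6, -3, 6]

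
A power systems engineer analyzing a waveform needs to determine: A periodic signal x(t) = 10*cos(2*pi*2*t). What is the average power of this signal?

Average power of A*cos(wt) is A^2/2.
P = 10^2 / 2 = 100/2 = 50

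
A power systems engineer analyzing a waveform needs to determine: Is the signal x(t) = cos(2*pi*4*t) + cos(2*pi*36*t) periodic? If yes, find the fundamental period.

f1 = 4 Hz, f2 = 36 Hz
Period T1 = 1/4, T2 = 1/36
Ratio T1/T2 = 36/4, which is rational.
The signal is periodic with fundamental period T = 1/GCD(4,36) = 1/4 s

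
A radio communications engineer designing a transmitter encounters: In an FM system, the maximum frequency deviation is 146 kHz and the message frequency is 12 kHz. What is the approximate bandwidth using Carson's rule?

Carson's rule: BW = 2*(delta_f + f_m)
= 2*(146 + 12) kHz = 316 kHz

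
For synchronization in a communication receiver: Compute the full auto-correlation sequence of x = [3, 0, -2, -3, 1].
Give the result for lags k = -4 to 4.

r_xx[k] = sum_m x[m]*x[m+k], indexed from 0, for k = -4 to 4:
  r_xx[-4] = x[4]*x[0] = 3
  r_xx[-3] = x[3]*x[0] + x[4]*x[1] = -9
  r_xx[-2] = x[2]*x[0] + x[3]*x[1] + x[4]*x[2] = -8
  r_xx[-1] = x[1]*x[0] + x[2]*x[1] + x[3]*x[2] + x[4]*x[3] = 3
  r_xx[0] = x[0]*x[0] + x[1]*x[1] + x[2]*x[2] + x[3]*x[3] + x[4]*x[4] = 23
  r_xx[1] = x[0]*x[1] + x[1]*x[2] + x[2]*x[3] + x[3]*x[4] = 3
  r_xx[2] = x[0]*x[2] + x[1]*x[3] + x[2]*x[4] = -8
  r_xx[3] = x[0]*x[3] + x[1]*x[4] = -9
  r_xx[4] = x[0]*x[4] = 3
r_xx = [3, -9, -8, 3, 23, 3, -8, -9, 3]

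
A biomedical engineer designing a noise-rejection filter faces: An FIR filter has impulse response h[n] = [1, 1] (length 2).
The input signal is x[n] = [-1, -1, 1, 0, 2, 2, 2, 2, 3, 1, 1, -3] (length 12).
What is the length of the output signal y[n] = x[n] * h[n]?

For linear convolution, the output length is:
len(y) = len(x) + len(h) - 1 = 12 + 2 - 1 = 13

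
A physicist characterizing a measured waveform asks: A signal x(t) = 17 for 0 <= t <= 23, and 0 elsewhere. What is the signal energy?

Energy = integral of |x(t)|^2 dt over the signal duration
= 17^2 * 23 = 289 * 23 = 6647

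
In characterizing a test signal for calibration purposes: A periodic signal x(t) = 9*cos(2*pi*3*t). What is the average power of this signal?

Average power of A*cos(wt) is A^2/2.
P = 9^2 / 2 = 81/2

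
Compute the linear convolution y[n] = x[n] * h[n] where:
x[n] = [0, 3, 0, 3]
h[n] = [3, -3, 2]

y[n] = sum_k x[k]*h[n-k]. Output length = len(x) + len(h) - 1 = 4 + 3 - 1 = 6.
y[0] = 0*3 = 0
y[1] = 3*3 + 0*-3 = 9
y[2] = 0*3 + 3*-3 + 0*2 = -9
y[3] = 3*3 + 0*-3 + 3*2 = 15
y[4] = 3*-3 + 0*2 = -9
y[5] = 3*2 = 6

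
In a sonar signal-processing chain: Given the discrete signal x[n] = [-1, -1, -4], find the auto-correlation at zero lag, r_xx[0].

The auto-correlation at zero lag r_xx[0] equals the signal energy.
r_xx[0] = sum of x[n]^2 = (-1)^2 + (-1)^2 + (-4)^2
= 1 + 1 + 16 = 18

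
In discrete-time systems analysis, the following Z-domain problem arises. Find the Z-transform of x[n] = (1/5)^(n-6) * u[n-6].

Time-shifting property: if X(z) = Z{x[n]}, then Z{x[n-d]} = z^(-d) * X(z)
X(z) = z/(z - 1/5) for x[n] = (1/5)^n * u[n]
Z{x[n-6]} = z^(-6) * z/(z - 1/5) = z^(-5)/(z - 1/5)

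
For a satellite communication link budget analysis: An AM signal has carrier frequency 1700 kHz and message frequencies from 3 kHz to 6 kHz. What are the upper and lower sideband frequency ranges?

Upper sideband (USB) = fc + [fm_low, fm_high] = 1700 + [3, 6] = [1703, 1706] kHz
Lower sideband (LSB) = fc - [fm_high, fm_low] = 1700 - [6, 3] = [1694, 1697] kHz
Total occupied spectrum: 1694 kHz to 1706 kHz (plus carrier at 1700 kHz)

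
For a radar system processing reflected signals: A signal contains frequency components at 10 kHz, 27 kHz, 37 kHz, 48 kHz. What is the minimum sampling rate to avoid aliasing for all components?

The highest frequency component is f_max = 48 kHz.
Nyquist rate = 2 * f_max = 2 * 48 kHz = 96 kHz.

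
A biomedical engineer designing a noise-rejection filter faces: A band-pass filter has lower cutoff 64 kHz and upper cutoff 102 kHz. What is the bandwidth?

Bandwidth = f_high - f_low
= 102 kHz - 64 kHz = 38 kHz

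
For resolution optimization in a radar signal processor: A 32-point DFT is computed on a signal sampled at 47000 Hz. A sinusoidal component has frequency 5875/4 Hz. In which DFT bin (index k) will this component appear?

DFT frequency resolution = f_s/N = 47000/32 = 5875/4 Hz
Bin index k = f_signal / resolution = 5875/4 / 5875/4 = 1
The signal frequency 5875/4 Hz falls in DFT bin k = 1.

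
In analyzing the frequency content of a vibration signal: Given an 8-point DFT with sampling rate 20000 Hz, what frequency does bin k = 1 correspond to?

The frequency of DFT bin k is: f_k = k * f_s / N
f_1 = 1 * 20000 / 8 = 2500 Hz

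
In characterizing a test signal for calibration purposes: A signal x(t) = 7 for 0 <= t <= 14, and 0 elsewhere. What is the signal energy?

Energy = integral of |x(t)|^2 dt over the signal duration
= 7^2 * 14 = 49 * 14 = 686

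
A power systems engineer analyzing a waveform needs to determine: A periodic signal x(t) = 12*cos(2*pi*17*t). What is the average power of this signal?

Average power of A*cos(wt) is A^2/2.
P = 12^2 / 2 = 144/2 = 72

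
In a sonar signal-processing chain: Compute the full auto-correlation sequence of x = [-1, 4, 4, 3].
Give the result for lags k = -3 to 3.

r_xx[k] = sum_m x[m]*x[m+k], indexed from 0, for k = -3 to 3:
  r_xx[-3] = x[3]*x[0] = -3
  r_xx[-2] = x[2]*x[0] + x[3]*x[1] = 8
  r_xx[-1] = x[1]*x[0] + x[2]*x[1] + x[3]*x[2] = 24
  r_xx[0] = x[0]*x[0] + x[1]*x[1] + x[2]*x[2] + x[3]*x[3] = 42
  r_xx[1] = x[0]*x[1] + x[1]*x[2] + x[2]*x[3] = 24
  r_xx[2] = x[0]*x[2] + x[1]*x[3] = 8
  r_xx[3] = x[0]*x[3] = -3
r_xx = [-3, 8, 24, 42, 24, 8, -3]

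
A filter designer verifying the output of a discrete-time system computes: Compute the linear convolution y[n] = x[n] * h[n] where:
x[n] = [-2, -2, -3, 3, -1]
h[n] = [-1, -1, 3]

y[n] = sum_k x[k]*h[n-k]. Output length = len(x) + len(h) - 1 = 5 + 3 - 1 = 7.
y[0] = -2*-1 = 2
y[1] = -2*-1 + -2*-1 = 4
y[2] = -3*-1 + -2*-1 + -2*3 = -1
y[3] = 3*-1 + -3*-1 + -2*3 = -6
y[4] = -1*-1 + 3*-1 + -3*3 = -11
y[5] = -1*-1 + 3*3 = 10
y[6] = -1*3 = -3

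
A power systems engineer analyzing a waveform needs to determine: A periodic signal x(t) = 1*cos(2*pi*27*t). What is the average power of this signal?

Average power of A*cos(wt) is A^2/2.
P = 1^2 / 2 = 1/2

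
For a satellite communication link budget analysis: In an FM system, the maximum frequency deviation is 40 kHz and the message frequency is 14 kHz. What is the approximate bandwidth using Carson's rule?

Carson's rule: BW = 2*(delta_f + f_m)
= 2*(40 + 14) kHz = 108 kHz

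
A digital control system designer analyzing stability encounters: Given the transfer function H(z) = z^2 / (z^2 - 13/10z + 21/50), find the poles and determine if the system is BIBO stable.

Poles are roots of the denominator: z^2 - 13/10z + 21/50 = 0.
Quadratic formula: z = [-(-13/10) +/- sqrt((-13/10)^2 - 4*(21/50))] / 2
Discriminant = 169/100 - 42/25 = 1/100; sqrt = 1/10.
z = (13/10 +/- 1/10) / 2 => z = 7/10 or z = 3/5.
|p1| = 3/5, |p2| = 7/10.
For BIBO stability, all poles must lie inside the unit circle (|p| < 1).
System is STABLE since both |p| < 1.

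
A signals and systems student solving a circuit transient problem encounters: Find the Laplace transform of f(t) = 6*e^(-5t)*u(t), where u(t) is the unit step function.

Standard Laplace transform pair:
e^(-at)*u(t) <-> 1/(s+a)
With a = 5: L{6*e^(-5t)*u(t)} = 6/(s+5), ROC: Re(s) > -5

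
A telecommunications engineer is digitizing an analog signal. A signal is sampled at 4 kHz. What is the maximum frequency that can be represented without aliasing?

The maximum frequency that can be represented without aliasing
is the Nyquist frequency: f_max = f_s / 2 = 4 kHz / 2 = 2 kHz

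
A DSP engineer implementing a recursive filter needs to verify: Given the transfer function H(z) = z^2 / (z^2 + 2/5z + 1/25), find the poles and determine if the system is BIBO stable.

Poles are roots of the denominator: z^2 + 2/5z + 1/25 = 0.
Quadratic formula: z = [-(2/5) +/- sqrt((2/5)^2 - 4*(1/25))] / 2
Discriminant = 4/25 - 4/25 = 0; sqrt = 0.
z = (-2/5 +/- 0) / 2 = -1/5 (repeated root).
|p1| = 1/5, |p2| = 1/5.
For BIBO stability, all poles must lie inside the unit circle (|p| < 1).
System is STABLE since both |p| < 1.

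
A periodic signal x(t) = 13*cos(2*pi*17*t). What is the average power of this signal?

Average power of A*cos(wt) is A^2/2.
P = 13^2 / 2 = 169/2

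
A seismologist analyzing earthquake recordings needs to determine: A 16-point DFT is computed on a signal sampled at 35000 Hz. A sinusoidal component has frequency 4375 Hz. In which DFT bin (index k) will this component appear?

DFT frequency resolution = f_s/N = 35000/16 = 4375/2 Hz
Bin index k = f_signal / resolution = 4375 / 4375/2 = 2
The signal frequency 4375 Hz falls in DFT bin k = 2.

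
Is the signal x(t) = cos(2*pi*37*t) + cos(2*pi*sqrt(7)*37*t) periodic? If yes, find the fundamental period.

f1 = 37 Hz, f2 = 37*sqrt(7) Hz
Ratio f2/f1 = sqrt(7), which is irrational.
Since the frequency ratio is irrational, no common period exists.
The signal is not periodic.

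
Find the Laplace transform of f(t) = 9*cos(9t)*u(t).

Standard pair: cos(wt)*u(t) <-> s/(s^2+w^2)
With w = 9: L{9*cos(9t)*u(t)} = 9s/(s^2+81)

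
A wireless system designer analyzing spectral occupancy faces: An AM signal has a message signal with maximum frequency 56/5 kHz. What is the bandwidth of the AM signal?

In AM (double-sideband), the bandwidth is twice the message frequency.
BW = 2 * f_m = 2 * 56/5 kHz = 112/5 kHz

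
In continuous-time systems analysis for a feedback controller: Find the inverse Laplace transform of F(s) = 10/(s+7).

Standard pair: k/(s+a) <-> k*e^(-at)*u(t)
With k=10, a=7: f(t) = 10*e^(-7t)*u(t)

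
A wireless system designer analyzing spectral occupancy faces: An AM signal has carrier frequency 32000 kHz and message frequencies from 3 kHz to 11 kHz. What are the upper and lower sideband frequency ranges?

Upper sideband (USB) = fc + [fm_low, fm_high] = 32000 + [3, 11] = [32003, 32011] kHz
Lower sideband (LSB) = fc - [fm_high, fm_low] = 32000 - [11, 3] = [31989, 31997] kHz
Total occupied spectrum: 31989 kHz to 32011 kHz (plus carrier at 32000 kHz)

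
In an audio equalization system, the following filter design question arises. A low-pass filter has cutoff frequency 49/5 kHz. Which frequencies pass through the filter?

A low-pass filter passes all frequencies below the cutoff frequency 49/5 kHz and attenuates higher frequencies.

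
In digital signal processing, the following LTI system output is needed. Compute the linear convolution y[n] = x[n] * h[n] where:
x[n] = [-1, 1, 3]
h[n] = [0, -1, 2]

y[n] = sum_k x[k]*h[n-k]. Output length = len(x) + len(h) - 1 = 3 + 3 - 1 = 5.
y[0] = -1*0 = 0
y[1] = 1*0 + -1*-1 = 1
y[2] = 3*0 + 1*-1 + -1*2 = -3
y[3] = 3*-1 + 1*2 = -1
y[4] = 3*2 = 6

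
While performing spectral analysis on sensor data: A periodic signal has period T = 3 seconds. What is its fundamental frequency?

The fundamental frequency is the reciprocal of the period.
f = 1/T = 1/(3) = 1/3 Hz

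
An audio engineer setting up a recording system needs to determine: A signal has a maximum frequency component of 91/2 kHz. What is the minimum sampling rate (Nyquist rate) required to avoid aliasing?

By the Nyquist-Shannon sampling theorem,
the minimum sampling rate (Nyquist rate) must be at least 2 * f_max.
Nyquist rate = 2 * 91/2 kHz = 91 kHz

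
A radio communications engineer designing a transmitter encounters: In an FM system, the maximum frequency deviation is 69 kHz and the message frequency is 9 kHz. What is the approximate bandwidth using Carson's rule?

Carson's rule: BW = 2*(delta_f + f_m)
= 2*(69 + 9) kHz = 156 kHz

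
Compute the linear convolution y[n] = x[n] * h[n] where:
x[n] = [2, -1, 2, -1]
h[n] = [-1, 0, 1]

y[n] = sum_k x[k]*h[n-k]. Output length = len(x) + len(h) - 1 = 4 + 3 - 1 = 6.
y[0] = 2*-1 = -2
y[1] = -1*-1 + 2*0 = 1
y[2] = 2*-1 + -1*0 + 2*1 = 0
y[3] = -1*-1 + 2*0 + -1*1 = 0
y[4] = -1*0 + 2*1 = 2
y[5] = -1*1 = -1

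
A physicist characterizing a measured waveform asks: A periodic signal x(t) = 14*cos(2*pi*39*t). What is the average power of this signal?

Average power of A*cos(wt) is A^2/2.
P = 14^2 / 2 = 196/2 = 98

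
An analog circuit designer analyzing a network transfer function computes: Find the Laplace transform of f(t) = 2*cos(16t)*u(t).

Standard pair: cos(wt)*u(t) <-> s/(s^2+w^2)
With w = 16: L{2*cos(16t)*u(t)} = 2s/(s^2+256)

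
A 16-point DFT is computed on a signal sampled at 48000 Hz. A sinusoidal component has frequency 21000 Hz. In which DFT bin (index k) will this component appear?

DFT frequency resolution = f_s/N = 48000/16 = 3000 Hz
Bin index k = f_signal / resolution = 21000 / 3000 = 7
The signal frequency 21000 Hz falls in DFT bin k = 7.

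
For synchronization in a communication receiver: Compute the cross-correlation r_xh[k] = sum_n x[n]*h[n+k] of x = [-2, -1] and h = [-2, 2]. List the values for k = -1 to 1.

Both sequences indexed from 0 and zero outside their support.
Lags with overlap: k = -1 to 1.
  r_xh[-1] = x[1]*h[0] = 2
  r_xh[0] = x[0]*h[0] + x[1]*h[1] = 2
  r_xh[1] = x[0]*h[1] = -4
r_xh = [2, 2, -4] (for k = -1, ..., 1)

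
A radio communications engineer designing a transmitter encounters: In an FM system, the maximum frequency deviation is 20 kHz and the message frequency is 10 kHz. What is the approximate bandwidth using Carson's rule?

Carson's rule: BW = 2*(delta_f + f_m)
= 2*(20 + 10) kHz = 60 kHz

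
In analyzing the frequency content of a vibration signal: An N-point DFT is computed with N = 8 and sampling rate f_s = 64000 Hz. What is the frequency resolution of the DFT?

DFT frequency resolution = f_s / N
= 64000 / 8 = 8000 Hz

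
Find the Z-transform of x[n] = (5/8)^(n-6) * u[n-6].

Time-shifting property: if X(z) = Z{x[n]}, then Z{x[n-d]} = z^(-d) * X(z)
X(z) = z/(z - 5/8) for x[n] = (5/8)^n * u[n]
Z{x[n-6]} = z^(-6) * z/(z - 5/8) = z^(-5)/(z - 5/8)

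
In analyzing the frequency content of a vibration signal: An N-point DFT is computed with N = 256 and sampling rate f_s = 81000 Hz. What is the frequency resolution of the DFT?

DFT frequency resolution = f_s / N
= 81000 / 256 = 10125/32 Hz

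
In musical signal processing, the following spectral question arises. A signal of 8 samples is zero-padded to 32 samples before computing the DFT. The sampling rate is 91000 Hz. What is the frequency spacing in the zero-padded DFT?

Original DFT: N = 8, resolution = f_s/N = 91000/8 = 11375 Hz
Zero-padded DFT: N = 32, resolution = f_s/N = 91000/32 = 11375/4 Hz
Zero-padding interpolates the spectrum (finer frequency grid)
but does NOT improve the true spectral resolution (ability to resolve close frequencies).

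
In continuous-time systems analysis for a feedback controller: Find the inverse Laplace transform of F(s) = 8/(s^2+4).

Standard pair: w/(s^2+w^2) <-> sin(wt)*u(t)
Recognize w^2 = 4, so w = 2; numerator 8 = 4*2.
f(t) = 4*sin(2t)*u(t)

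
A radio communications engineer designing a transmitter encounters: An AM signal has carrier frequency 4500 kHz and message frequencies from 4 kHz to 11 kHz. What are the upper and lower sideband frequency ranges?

Upper sideband (USB) = fc + [fm_low, fm_high] = 4500 + [4, 11] = [4504, 4511] kHz
Lower sideband (LSB) = fc - [fm_high, fm_low] = 4500 - [11, 4] = [4489, 4496] kHz
Total occupied spectrum: 4489 kHz to 4511 kHz (plus carrier at 4500 kHz)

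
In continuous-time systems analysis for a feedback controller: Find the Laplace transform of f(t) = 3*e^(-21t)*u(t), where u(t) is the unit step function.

Standard Laplace transform pair:
e^(-at)*u(t) <-> 1/(s+a)
With a = 21: L{3*e^(-21t)*u(t)} = 3/(s+21), ROC: Re(s) > -21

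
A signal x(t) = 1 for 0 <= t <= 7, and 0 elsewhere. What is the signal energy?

Energy = integral of |x(t)|^2 dt over the signal duration
= 1^2 * 7 = 1 * 7 = 7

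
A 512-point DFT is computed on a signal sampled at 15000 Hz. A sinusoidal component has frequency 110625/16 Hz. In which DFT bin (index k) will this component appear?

DFT frequency resolution = f_s/N = 15000/512 = 1875/64 Hz
Bin index k = f_signal / resolution = 110625/16 / 1875/64 = 236
The signal frequency 110625/16 Hz falls in DFT bin k = 236.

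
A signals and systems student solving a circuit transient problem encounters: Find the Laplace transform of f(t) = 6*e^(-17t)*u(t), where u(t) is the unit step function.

Standard Laplace transform pair:
e^(-at)*u(t) <-> 1/(s+a)
With a = 17: L{6*e^(-17t)*u(t)} = 6/(s+17), ROC: Re(s) > -17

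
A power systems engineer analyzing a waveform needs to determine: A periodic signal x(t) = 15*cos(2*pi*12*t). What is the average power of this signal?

Average power of A*cos(wt) is A^2/2.
P = 15^2 / 2 = 225/2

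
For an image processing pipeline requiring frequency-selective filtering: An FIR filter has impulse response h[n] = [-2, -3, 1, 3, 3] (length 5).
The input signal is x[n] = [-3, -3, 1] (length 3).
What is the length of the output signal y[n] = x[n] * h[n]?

For linear convolution, the output length is:
len(y) = len(x) + len(h) - 1 = 3 + 5 - 1 = 7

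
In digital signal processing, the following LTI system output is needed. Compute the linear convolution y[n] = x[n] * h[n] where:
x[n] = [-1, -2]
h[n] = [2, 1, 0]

y[n] = sum_k x[k]*h[n-k]. Output length = len(x) + len(h) - 1 = 2 + 3 - 1 = 4.
y[0] = -1*2 = -2
y[1] = -2*2 + -1*1 = -5
y[2] = -2*1 + -1*0 = -2
y[3] = -2*0 = 0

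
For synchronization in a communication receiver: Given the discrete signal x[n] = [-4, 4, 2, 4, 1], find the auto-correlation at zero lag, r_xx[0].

The auto-correlation at zero lag r_xx[0] equals the signal energy.
r_xx[0] = sum of x[n]^2 = (-4)^2 + 4^2 + 2^2 + 4^2 + 1^2
= 16 + 16 + 4 + 16 + 1 = 53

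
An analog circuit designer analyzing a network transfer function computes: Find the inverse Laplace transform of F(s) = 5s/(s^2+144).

Standard pair: s/(s^2+w^2) <-> cos(wt)*u(t)
With k=5, w=12: f(t) = 5*cos(12t)*u(t)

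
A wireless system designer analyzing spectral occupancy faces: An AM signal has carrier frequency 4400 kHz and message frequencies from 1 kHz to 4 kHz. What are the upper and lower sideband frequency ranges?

Upper sideband (USB) = fc + [fm_low, fm_high] = 4400 + [1, 4] = [4401, 4404] kHz
Lower sideband (LSB) = fc - [fm_high, fm_low] = 4400 - [4, 1] = [4396, 4399] kHz
Total occupied spectrum: 4396 kHz to 4404 kHz (plus carrier at 4400 kHz)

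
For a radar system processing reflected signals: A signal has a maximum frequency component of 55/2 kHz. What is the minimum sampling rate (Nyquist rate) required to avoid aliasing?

By the Nyquist-Shannon sampling theorem,
the minimum sampling rate (Nyquist rate) must be at least 2 * f_max.
Nyquist rate = 2 * 55/2 kHz = 55 kHz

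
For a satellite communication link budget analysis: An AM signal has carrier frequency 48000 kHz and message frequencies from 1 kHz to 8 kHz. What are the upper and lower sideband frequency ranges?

Upper sideband (USB) = fc + [fm_low, fm_high] = 48000 + [1, 8] = [48001, 48008] kHz
Lower sideband (LSB) = fc - [fm_high, fm_low] = 48000 - [8, 1] = [47992, 47999] kHz
Total occupied spectrum: 47992 kHz to 48008 kHz (plus carrier at 48000 kHz)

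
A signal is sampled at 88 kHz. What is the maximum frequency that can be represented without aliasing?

The maximum frequency that can be represented without aliasing
is the Nyquist frequency: f_max = f_s / 2 = 88 kHz / 2 = 44 kHz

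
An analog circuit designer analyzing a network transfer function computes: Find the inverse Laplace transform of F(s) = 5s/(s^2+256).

Standard pair: s/(s^2+w^2) <-> cos(wt)*u(t)
With k=5, w=16: f(t) = 5*cos(16t)*u(t)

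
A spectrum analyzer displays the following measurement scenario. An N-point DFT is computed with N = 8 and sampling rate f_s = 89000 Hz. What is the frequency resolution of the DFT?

DFT frequency resolution = f_s / N
= 89000 / 8 = 11125 Hz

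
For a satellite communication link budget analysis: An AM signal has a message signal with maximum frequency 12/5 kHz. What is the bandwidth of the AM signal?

In AM (double-sideband), the bandwidth is twice the message frequency.
BW = 2 * f_m = 2 * 12/5 kHz = 24/5 kHz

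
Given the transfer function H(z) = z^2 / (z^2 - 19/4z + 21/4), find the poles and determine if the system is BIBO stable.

Poles are roots of the denominator: z^2 - 19/4z + 21/4 = 0.
Quadratic formula: z = [-(-19/4) +/- sqrt((-19/4)^2 - 4*(21/4))] / 2
Discriminant = 361/16 - 21 = 25/16; sqrt = 5/4.
z = (19/4 +/- 5/4) / 2 => z = 3 or z = 7/4.
|p1| = 3, |p2| = 7/4.
For BIBO stability, all poles must lie inside the unit circle (|p| < 1).
System is UNSTABLE since at least one |p| >= 1.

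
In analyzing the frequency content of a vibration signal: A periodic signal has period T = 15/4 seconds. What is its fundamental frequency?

The fundamental frequency is the reciprocal of the period.
f = 1/T = 1/(15/4) = 4/15 Hz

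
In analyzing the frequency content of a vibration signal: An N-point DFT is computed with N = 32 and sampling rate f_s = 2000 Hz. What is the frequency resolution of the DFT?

DFT frequency resolution = f_s / N
= 2000 / 32 = 125/2 Hz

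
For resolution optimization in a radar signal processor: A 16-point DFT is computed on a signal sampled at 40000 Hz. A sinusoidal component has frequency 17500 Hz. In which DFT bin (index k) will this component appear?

DFT frequency resolution = f_s/N = 40000/16 = 2500 Hz
Bin index k = f_signal / resolution = 17500 / 2500 = 7
The signal frequency 17500 Hz falls in DFT bin k = 7.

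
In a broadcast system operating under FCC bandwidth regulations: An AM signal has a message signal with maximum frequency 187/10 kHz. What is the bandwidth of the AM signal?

In AM (double-sideband), the bandwidth is twice the message frequency.
BW = 2 * f_m = 2 * 187/10 kHz = 187/5 kHz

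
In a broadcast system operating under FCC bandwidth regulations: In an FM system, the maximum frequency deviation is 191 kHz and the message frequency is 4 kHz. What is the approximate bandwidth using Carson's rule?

Carson's rule: BW = 2*(delta_f + f_m)
= 2*(191 + 4) kHz = 390 kHz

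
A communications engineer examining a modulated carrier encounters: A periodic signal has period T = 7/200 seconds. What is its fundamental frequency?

The fundamental frequency is the reciprocal of the period.
f = 1/T = 1/(7/200) = 200/7 Hz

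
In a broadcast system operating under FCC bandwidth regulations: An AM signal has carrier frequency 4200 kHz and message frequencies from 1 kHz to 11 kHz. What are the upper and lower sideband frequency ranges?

Upper sideband (USB) = fc + [fm_low, fm_high] = 4200 + [1, 11] = [4201, 4211] kHz
Lower sideband (LSB) = fc - [fm_high, fm_low] = 4200 - [11, 1] = [4189, 4199] kHz
Total occupied spectrum: 4189 kHz to 4211 kHz (plus carrier at 4200 kHz)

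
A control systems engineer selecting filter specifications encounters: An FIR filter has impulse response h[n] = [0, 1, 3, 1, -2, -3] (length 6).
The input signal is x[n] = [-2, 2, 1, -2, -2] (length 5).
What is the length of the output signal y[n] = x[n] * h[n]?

For linear convolution, the output length is:
len(y) = len(x) + len(h) - 1 = 5 + 6 - 1 = 10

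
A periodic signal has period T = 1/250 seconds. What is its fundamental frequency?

The fundamental frequency is the reciprocal of the period.
f = 1/T = 1/(1/250) = 250 Hz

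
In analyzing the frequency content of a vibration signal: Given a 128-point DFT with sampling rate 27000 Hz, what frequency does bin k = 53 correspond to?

The frequency of DFT bin k is: f_k = k * f_s / N
f_53 = 53 * 27000 / 128 = 178875/16 Hz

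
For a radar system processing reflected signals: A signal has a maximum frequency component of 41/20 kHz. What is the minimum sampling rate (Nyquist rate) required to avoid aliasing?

By the Nyquist-Shannon sampling theorem,
the minimum sampling rate (Nyquist rate) must be at least 2 * f_max.
Nyquist rate = 2 * 41/20 kHz = 41/10 kHz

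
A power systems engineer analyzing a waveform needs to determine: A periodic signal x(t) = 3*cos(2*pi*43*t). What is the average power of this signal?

Average power of A*cos(wt) is A^2/2.
P = 3^2 / 2 = 9/2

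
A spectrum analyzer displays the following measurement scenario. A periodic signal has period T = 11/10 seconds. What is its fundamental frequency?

The fundamental frequency is the reciprocal of the period.
f = 1/T = 1/(11/10) = 10/11 Hz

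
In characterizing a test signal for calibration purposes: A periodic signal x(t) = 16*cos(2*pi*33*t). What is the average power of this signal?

Average power of A*cos(wt) is A^2/2.
P = 16^2 / 2 = 256/2 = 128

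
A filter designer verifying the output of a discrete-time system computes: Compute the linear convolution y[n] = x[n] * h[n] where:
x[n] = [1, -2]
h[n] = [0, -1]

y[n] = sum_k x[k]*h[n-k]. Output length = len(x) + len(h) - 1 = 2 + 2 - 1 = 3.
y[0] = 1*0 = 0
y[1] = -2*0 + 1*-1 = -1
y[2] = -2*-1 = 2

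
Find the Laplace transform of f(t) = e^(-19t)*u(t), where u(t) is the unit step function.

Standard Laplace transform pair:
e^(-at)*u(t) <-> 1/(s+a)
With a = 19: L{e^(-19t)*u(t)} = 1/(s+19), ROC: Re(s) > -19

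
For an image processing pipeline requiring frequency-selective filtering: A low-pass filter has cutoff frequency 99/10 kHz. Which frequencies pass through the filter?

A low-pass filter passes all frequencies below the cutoff frequency 99/10 kHz and attenuates higher frequencies.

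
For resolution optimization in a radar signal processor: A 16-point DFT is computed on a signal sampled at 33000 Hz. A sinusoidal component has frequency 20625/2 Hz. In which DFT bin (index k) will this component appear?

DFT frequency resolution = f_s/N = 33000/16 = 4125/2 Hz
Bin index k = f_signal / resolution = 20625/2 / 4125/2 = 5
The signal frequency 20625/2 Hz falls in DFT bin k = 5.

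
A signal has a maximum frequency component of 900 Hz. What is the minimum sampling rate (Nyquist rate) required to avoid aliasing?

By the Nyquist-Shannon sampling theorem,
the minimum sampling rate (Nyquist rate) must be at least 2 * f_max.
Nyquist rate = 2 * 900 Hz = 1800 Hz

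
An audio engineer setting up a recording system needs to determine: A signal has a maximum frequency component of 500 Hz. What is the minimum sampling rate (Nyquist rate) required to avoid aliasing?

By the Nyquist-Shannon sampling theorem,
the minimum sampling rate (Nyquist rate) must be at least 2 * f_max.
Nyquist rate = 2 * 500 Hz = 1000 Hz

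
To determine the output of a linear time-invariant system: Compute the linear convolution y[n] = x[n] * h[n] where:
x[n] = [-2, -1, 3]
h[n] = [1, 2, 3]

y[n] = sum_k x[k]*h[n-k]. Output length = len(x) + len(h) - 1 = 3 + 3 - 1 = 5.
y[0] = -2*1 = -2
y[1] = -1*1 + -2*2 = -5
y[2] = 3*1 + -1*2 + -2*3 = -5
y[3] = 3*2 + -1*3 = 3
y[4] = 3*3 = 9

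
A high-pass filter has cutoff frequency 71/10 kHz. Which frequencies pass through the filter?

A high-pass filter passes all frequencies above the cutoff frequency 71/10 kHz and attenuates lower frequencies.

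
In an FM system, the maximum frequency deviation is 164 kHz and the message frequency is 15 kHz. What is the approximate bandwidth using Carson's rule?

Carson's rule: BW = 2*(delta_f + f_m)
= 2*(164 + 15) kHz = 358 kHz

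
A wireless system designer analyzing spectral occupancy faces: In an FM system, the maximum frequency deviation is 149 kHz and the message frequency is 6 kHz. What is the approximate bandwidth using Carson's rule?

Carson's rule: BW = 2*(delta_f + f_m)
= 2*(149 + 6) kHz = 310 kHz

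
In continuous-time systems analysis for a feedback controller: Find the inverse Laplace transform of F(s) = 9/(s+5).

Standard pair: k/(s+a) <-> k*e^(-at)*u(t)
With k=9, a=5: f(t) = 9*e^(-5t)*u(t)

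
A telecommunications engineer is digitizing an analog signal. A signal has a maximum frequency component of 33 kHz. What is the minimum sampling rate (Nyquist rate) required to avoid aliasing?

By the Nyquist-Shannon sampling theorem,
the minimum sampling rate (Nyquist rate) must be at least 2 * f_max.
Nyquist rate = 2 * 33 kHz = 66 kHz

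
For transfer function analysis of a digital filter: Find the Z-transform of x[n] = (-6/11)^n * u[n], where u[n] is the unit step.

The Z-transform of a^n * u[n] is z/(z-a) for |z| > |a|.
Here a = -6/11, so X(z) = z/(z - (-6/11)) = 11z/(11z + 6)
ROC: |z| > 6/11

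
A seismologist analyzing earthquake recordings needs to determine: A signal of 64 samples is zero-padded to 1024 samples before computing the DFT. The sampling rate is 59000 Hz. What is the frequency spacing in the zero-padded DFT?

Original DFT: N = 64, resolution = f_s/N = 59000/64 = 7375/8 Hz
Zero-padded DFT: N = 1024, resolution = f_s/N = 59000/1024 = 7375/128 Hz
Zero-padding interpolates the spectrum (finer frequency grid)
but does NOT improve the true spectral resolution (ability to resolve close frequencies).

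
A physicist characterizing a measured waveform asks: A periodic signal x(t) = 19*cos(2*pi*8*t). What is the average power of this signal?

Average power of A*cos(wt) is A^2/2.
P = 19^2 / 2 = 361/2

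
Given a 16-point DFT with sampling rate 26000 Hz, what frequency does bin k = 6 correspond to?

The frequency of DFT bin k is: f_k = k * f_s / N
f_6 = 6 * 26000 / 16 = 9750 Hz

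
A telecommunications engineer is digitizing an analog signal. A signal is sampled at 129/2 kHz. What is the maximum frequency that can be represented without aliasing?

The maximum frequency that can be represented without aliasing
is the Nyquist frequency: f_max = f_s / 2 = 129/2 kHz / 2 = 129/4 kHz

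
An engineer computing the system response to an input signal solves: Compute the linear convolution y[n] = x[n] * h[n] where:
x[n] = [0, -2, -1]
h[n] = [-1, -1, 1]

y[n] = sum_k x[k]*h[n-k]. Output length = len(x) + len(h) - 1 = 3 + 3 - 1 = 5.
y[0] = 0*-1 = 0
y[1] = -2*-1 + 0*-1 = 2
y[2] = -1*-1 + -2*-1 + 0*1 = 3
y[3] = -1*-1 + -2*1 = -1
y[4] = -1*1 = -1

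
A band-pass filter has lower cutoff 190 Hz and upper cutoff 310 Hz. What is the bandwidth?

Bandwidth = f_high - f_low
= 310 Hz - 190 Hz = 120 Hz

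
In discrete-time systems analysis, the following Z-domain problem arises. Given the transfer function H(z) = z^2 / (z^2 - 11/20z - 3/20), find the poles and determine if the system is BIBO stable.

Poles are roots of the denominator: z^2 - 11/20z - 3/20 = 0.
Quadratic formula: z = [-(-11/20) +/- sqrt((-11/20)^2 - 4*(-3/20))] / 2
Discriminant = 121/400 + 3/5 = 361/400; sqrt = 19/20.
z = (11/20 +/- 19/20) / 2 => z = 3/4 or z = -1/5.
|p1| = 3/4, |p2| = 1/5.
For BIBO stability, all poles must lie inside the unit circle (|p| < 1).
System is STABLE since both |p| < 1.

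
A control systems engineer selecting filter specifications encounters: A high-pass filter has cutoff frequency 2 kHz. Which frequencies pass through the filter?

A high-pass filter passes all frequencies above the cutoff frequency 2 kHz and attenuates lower frequencies.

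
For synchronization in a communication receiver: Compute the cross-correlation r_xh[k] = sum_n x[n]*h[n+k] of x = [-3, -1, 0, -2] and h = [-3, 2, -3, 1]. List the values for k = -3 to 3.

Both sequences indexed from 0 and zero outside their support.
Lags with overlap: k = -3 to 3.
  r_xh[-3] = x[3]*h[0] = 6
  r_xh[-2] = x[2]*h[0] + x[3]*h[1] = -4
  r_xh[-1] = x[1]*h[0] + x[2]*h[1] + x[3]*h[2] = 9
  r_xh[0] = x[0]*h[0] + x[1]*h[1] + x[2]*h[2] + x[3]*h[3] = 5
  r_xh[1] = x[0]*h[1] + x[1]*h[2] + x[2]*h[3] = -3
  r_xh[2] = x[0]*h[2] + x[1]*h[3] = 8
  r_xh[3] = x[0]*h[3] = -3
r_xh = [6, -4, 9, 5, -3, 8, -3] (for k = -3, ..., 3)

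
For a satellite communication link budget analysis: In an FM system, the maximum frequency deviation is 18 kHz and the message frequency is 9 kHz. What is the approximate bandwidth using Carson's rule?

Carson's rule: BW = 2*(delta_f + f_m)
= 2*(18 + 9) kHz = 54 kHz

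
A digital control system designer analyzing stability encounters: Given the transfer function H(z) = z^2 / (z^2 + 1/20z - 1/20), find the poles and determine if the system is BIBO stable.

Poles are roots of the denominator: z^2 + 1/20z - 1/20 = 0.
Quadratic formula: z = [-(1/20) +/- sqrt((1/20)^2 - 4*(-1/20))] / 2
Discriminant = 1/400 + 1/5 = 81/400; sqrt = 9/20.
z = (-1/20 +/- 9/20) / 2 => z = 1/5 or z = -1/4.
|p1| = 1/5, |p2| = 1/4.
For BIBO stability, all poles must lie inside the unit circle (|p| < 1).
System is STABLE since both |p| < 1.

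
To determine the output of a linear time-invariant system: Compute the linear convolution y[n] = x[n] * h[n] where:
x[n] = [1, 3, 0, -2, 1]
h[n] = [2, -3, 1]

y[n] = sum_k x[k]*h[n-k]. Output length = len(x) + len(h) - 1 = 5 + 3 - 1 = 7.
y[0] = 1*2 = 2
y[1] = 3*2 + 1*-3 = 3
y[2] = 0*2 + 3*-3 + 1*1 = -8
y[3] = -2*2 + 0*-3 + 3*1 = -1
y[4] = 1*2 + -2*-3 + 0*1 = 8
y[5] = 1*-3 + -2*1 = -5
y[6] = 1*1 = 1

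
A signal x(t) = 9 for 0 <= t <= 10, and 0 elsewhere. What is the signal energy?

Energy = integral of |x(t)|^2 dt over the signal duration
= 9^2 * 10 = 81 * 10 = 810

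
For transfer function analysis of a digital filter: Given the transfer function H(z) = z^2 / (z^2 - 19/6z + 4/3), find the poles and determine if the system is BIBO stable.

Poles are roots of the denominator: z^2 - 19/6z + 4/3 = 0.
Quadratic formula: z = [-(-19/6) +/- sqrt((-19/6)^2 - 4*(4/3))] / 2
Discriminant = 361/36 - 16/3 = 169/36; sqrt = 13/6.
z = (19/6 +/- 13/6) / 2 => z = 8/3 or z = 1/2.
|p1| = 8/3, |p2| = 1/2.
For BIBO stability, all poles must lie inside the unit circle (|p| < 1).
System is UNSTABLE since at least one |p| >= 1.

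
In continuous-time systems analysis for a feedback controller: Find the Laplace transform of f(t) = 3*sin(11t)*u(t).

Standard pair: sin(wt)*u(t) <-> w/(s^2+w^2)
With w = 11: L{3*sin(11t)*u(t)} = 33/(s^2+121)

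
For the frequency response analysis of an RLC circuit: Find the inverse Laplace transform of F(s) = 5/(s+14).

Standard pair: k/(s+a) <-> k*e^(-at)*u(t)
With k=5, a=14: f(t) = 5*e^(-14t)*u(t)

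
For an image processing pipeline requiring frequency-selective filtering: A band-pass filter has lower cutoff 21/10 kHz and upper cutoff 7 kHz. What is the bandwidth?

Bandwidth = f_high - f_low
= 7 kHz - 21/10 kHz = 49/10 kHz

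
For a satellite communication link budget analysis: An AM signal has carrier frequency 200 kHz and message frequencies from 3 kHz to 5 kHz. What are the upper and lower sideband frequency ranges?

Upper sideband (USB) = fc + [fm_low, fm_high] = 200 + [3, 5] = [203, 205] kHz
Lower sideband (LSB) = fc - [fm_high, fm_low] = 200 - [5, 3] = [195, 197] kHz
Total occupied spectrum: 195 kHz to 205 kHz (plus carrier at 200 kHz)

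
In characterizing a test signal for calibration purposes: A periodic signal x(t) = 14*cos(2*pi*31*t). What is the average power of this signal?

Average power of A*cos(wt) is A^2/2.
P = 14^2 / 2 = 196/2 = 98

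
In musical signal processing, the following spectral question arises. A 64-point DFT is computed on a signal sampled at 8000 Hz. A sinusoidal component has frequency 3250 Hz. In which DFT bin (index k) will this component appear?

DFT frequency resolution = f_s/N = 8000/64 = 125 Hz
Bin index k = f_signal / resolution = 3250 / 125 = 26
The signal frequency 3250 Hz falls in DFT bin k = 26.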